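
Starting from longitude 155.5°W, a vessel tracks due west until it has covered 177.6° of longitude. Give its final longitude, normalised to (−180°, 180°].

26.9°E

Start at -155.5°; shift −177.6° → -333.1°.
-333.1° lies outside (−180°, 180°]; add 360° → +26.9°.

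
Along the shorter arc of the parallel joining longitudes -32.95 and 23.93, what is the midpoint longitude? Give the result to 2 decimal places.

Signed shortest Δλ from -32.95° to +23.93° is +56.88°.
Midpoint longitude = -32.95° + (+56.88°)/2 = -32.95° + 28.44° = -4.51°.

-4.51°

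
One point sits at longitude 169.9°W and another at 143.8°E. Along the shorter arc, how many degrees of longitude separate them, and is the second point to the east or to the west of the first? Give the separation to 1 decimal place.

Raw difference: 143.8 − -169.9 = 313.7°.
Normalise into (−180°, 180°]: 313.7° − 360° = -46.3°.
Negative ⇒ the second point lies to the west; separation 46.3°.

46.3° west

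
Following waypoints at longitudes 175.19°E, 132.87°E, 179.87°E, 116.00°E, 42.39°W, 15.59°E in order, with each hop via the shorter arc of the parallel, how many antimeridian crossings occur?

0

Leg 1: +175.19° → +132.87°, shortest Δλ = -42.32° (west) — does not cross 180°.
Leg 2: +132.87° → +179.87°, shortest Δλ = 47.0° (east) — does not cross 180°.
Leg 3: +179.87° → +116.00°, shortest Δλ = -63.87° (west) — does not cross 180°.
Leg 4: +116.00° → -42.39°, shortest Δλ = -158.39° (west) — does not cross 180°.
Leg 5: -42.39° → +15.59°, shortest Δλ = 57.98° (east) — does not cross 180°.
Total crossings: 0.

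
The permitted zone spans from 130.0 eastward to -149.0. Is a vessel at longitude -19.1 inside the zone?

Band width going east from +130.0° to -149.0°: ((-149.0 − 130.0) mod 360) = 81.0°.
Offset of -19.1° east of the west edge: ((-19.1 − 130.0) mod 360) = 210.9°.
210.9° > 81.0° ⇒ outside.

No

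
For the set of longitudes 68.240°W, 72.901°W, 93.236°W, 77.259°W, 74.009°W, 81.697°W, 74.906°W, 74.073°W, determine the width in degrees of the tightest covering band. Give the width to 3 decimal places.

24.996°

Sort the longitudes: -93.236°, -81.697°, -77.259°, -74.906°, -74.073°, -74.009°, -72.901°, -68.240°.
Eastward gaps between consecutive values (wrapping around): 11.539°, 4.438°, 2.353°, 0.833°, 0.064°, 1.108°, 4.661°, 335.004°.
Largest gap = 335.004° ⇒ minimal covering band is its complement: 360° − 335.004° = 24.996°.
Band runs from -93.236° eastward to -68.240°.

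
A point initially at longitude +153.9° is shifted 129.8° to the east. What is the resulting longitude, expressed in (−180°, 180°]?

-76.3°

Start at +153.9°; shift +129.8° → +283.7°.
+283.7° lies outside (−180°, 180°]; subtract 360° → -76.3°.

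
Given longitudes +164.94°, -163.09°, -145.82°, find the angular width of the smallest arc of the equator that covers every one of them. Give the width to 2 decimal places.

Sort the longitudes: -163.09°, -145.82°, +164.94°.
Eastward gaps between consecutive values (wrapping around): 17.27°, 310.76°, 31.97°.
Largest gap = 310.76° ⇒ minimal covering band is its complement: 360° − 310.76° = 49.24°.
Band runs from +164.94° eastward to -145.82°, crossing the antimeridian.

49.24°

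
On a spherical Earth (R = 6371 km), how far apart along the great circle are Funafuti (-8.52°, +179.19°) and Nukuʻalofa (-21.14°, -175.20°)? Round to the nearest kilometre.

1527 km

Δλ = -175.20 − 179.19 = -354.39°; wrapped into (−180°, 180°]: 5.61°.
Δφ = -21.14 − -8.52 = -12.62°.
a = sin²(Δφ/2) + cos φ₁ · cos φ₂ · sin²(Δλ/2) = 0.014289.
c = 2·atan2(√a, √(1−a)) = 0.23964 rad → d = 6371·c ≈ 1526.77 km.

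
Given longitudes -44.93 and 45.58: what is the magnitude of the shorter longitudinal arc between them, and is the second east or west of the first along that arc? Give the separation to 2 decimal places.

90.51° east

Raw difference: 45.58 − -44.93 = 90.51°.
Normalise into (−180°, 180°]: 90.51° stays 90.51°.
Positive ⇒ the second point lies to the east; separation 90.51°.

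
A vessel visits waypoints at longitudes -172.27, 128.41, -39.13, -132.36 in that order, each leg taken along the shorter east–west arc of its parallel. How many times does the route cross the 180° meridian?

1

Leg 1: -172.27° → +128.41°, shortest Δλ = -59.32° (west) — crosses 180°.
Leg 2: +128.41° → -39.13°, shortest Δλ = -167.54° (west) — does not cross 180°.
Leg 3: -39.13° → -132.36°, shortest Δλ = -93.23° (west) — does not cross 180°.
Total crossings: 1.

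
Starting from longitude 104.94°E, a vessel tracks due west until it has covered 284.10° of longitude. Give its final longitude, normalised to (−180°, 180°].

179.16°W

Start at +104.94°; shift −284.10° → -179.16°.
-179.16° already lies in (−180°, 180°].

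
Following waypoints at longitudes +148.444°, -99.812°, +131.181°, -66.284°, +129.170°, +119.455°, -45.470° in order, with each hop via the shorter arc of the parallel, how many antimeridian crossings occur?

4

Leg 1: +148.444° → -99.812°, shortest Δλ = 111.744° (east) — crosses 180°.
Leg 2: -99.812° → +131.181°, shortest Δλ = -129.007° (west) — crosses 180°.
Leg 3: +131.181° → -66.284°, shortest Δλ = 162.535° (east) — crosses 180°.
Leg 4: -66.284° → +129.170°, shortest Δλ = -164.546° (west) — crosses 180°.
Leg 5: +129.170° → +119.455°, shortest Δλ = -9.715° (west) — does not cross 180°.
Leg 6: +119.455° → -45.470°, shortest Δλ = -164.925° (west) — does not cross 180°.
Total crossings: 4.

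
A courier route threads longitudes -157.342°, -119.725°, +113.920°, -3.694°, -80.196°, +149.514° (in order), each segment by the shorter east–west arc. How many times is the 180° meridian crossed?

Leg 1: -157.342° → -119.725°, shortest Δλ = 37.617° (east) — does not cross 180°.
Leg 2: -119.725° → +113.920°, shortest Δλ = -126.355° (west) — crosses 180°.
Leg 3: +113.920° → -3.694°, shortest Δλ = -117.614° (west) — does not cross 180°.
Leg 4: -3.694° → -80.196°, shortest Δλ = -76.502° (west) — does not cross 180°.
Leg 5: -80.196° → +149.514°, shortest Δλ = -130.29° (west) — crosses 180°.
Total crossings: 2.

2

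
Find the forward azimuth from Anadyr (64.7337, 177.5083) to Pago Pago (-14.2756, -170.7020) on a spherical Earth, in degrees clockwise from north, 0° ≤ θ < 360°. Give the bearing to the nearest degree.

Δλ = -170.7020 − 177.5083 = -348.2103°; wrapped into (−180°, 180°]: 11.7897°.
θ = atan2( sin Δλ · cos φ₂ , cos φ₁ · sin φ₂ − sin φ₁ · cos φ₂ · cos Δλ )
  = atan2(0.19801, -0.96317) = 168.383° → normalised to [0°, 360°): 168.383°.

168°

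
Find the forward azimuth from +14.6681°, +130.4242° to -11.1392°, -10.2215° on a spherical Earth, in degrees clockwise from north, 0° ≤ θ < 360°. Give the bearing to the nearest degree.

270°

Δλ = -10.2215 − 130.4242 = -140.6457°.
θ = atan2( sin Δλ · cos φ₂ , cos φ₁ · sin φ₂ − sin φ₁ · cos φ₂ · cos Δλ )
  = atan2(-0.62217, 0.00521) = -89.520° → normalised to [0°, 360°): 270.480°.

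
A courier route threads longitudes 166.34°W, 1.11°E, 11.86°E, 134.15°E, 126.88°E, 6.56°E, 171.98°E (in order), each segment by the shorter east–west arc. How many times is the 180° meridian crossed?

Leg 1: -166.34° → +1.11°, shortest Δλ = 167.45° (east) — does not cross 180°.
Leg 2: +1.11° → +11.86°, shortest Δλ = 10.75° (east) — does not cross 180°.
Leg 3: +11.86° → +134.15°, shortest Δλ = 122.29° (east) — does not cross 180°.
Leg 4: +134.15° → +126.88°, shortest Δλ = -7.27° (west) — does not cross 180°.
Leg 5: +126.88° → +6.56°, shortest Δλ = -120.32° (west) — does not cross 180°.
Leg 6: +6.56° → +171.98°, shortest Δλ = 165.42° (east) — does not cross 180°.
Total crossings: 0.

0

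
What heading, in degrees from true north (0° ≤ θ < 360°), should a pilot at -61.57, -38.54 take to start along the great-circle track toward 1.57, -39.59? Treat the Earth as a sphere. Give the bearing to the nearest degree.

Δλ = -39.59 − -38.54 = -1.05°.
θ = atan2( sin Δλ · cos φ₂ , cos φ₁ · sin φ₂ − sin φ₁ · cos φ₂ · cos Δλ )
  = atan2(-0.01832, 0.89197) = -1.177° → normalised to [0°, 360°): 358.823°.

359°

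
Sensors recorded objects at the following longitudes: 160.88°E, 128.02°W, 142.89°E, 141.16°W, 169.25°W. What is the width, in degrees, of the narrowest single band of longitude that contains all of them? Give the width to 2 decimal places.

Sort the longitudes: -169.25°, -141.16°, -128.02°, +142.89°, +160.88°.
Eastward gaps between consecutive values (wrapping around): 28.09°, 13.14°, 270.91°, 17.99°, 29.87°.
Largest gap = 270.91° ⇒ minimal covering band is its complement: 360° − 270.91° = 89.09°.
Band runs from +142.89° eastward to -128.02°, crossing the antimeridian.

89.09°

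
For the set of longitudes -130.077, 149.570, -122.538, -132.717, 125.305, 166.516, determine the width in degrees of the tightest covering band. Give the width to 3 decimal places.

112.157°

Sort the longitudes: -132.717°, -130.077°, -122.538°, +125.305°, +149.570°, +166.516°.
Eastward gaps between consecutive values (wrapping around): 2.640°, 7.539°, 247.843°, 24.265°, 16.946°, 60.767°.
Largest gap = 247.843° ⇒ minimal covering band is its complement: 360° − 247.843° = 112.157°.
Band runs from +125.305° eastward to -122.538°, crossing the antimeridian.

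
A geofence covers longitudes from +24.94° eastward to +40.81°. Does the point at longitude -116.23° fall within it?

Band width going east from +24.94° to +40.81°: ((40.81 − 24.94) mod 360) = 15.87°.
Offset of -116.23° east of the west edge: ((-116.23 − 24.94) mod 360) = 218.83°.
218.83° > 15.87° ⇒ outside.

No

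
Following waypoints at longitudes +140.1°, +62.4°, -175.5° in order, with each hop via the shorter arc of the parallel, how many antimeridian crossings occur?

Leg 1: +140.1° → +62.4°, shortest Δλ = -77.7° (west) — does not cross 180°.
Leg 2: +62.4° → -175.5°, shortest Δλ = 122.1° (east) — crosses 180°.
Total crossings: 1.

1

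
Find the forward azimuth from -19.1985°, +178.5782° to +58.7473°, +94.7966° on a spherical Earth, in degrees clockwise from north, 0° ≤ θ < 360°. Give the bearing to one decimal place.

328.0°

Δλ = 94.7966 − 178.5782 = -83.7816°.
θ = atan2( sin Δλ · cos φ₂ , cos φ₁ · sin φ₂ − sin φ₁ · cos φ₂ · cos Δλ )
  = atan2(-0.51576, 0.82582) = -31.987° → normalised to [0°, 360°): 328.013°.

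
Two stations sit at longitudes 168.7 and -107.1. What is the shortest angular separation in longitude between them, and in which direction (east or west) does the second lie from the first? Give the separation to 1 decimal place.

84.2° east

Raw difference: -107.1 − 168.7 = -275.8°.
Normalise into (−180°, 180°]: -275.8° + 360° = 84.2°.
Positive ⇒ the second point lies to the east; separation 84.2°.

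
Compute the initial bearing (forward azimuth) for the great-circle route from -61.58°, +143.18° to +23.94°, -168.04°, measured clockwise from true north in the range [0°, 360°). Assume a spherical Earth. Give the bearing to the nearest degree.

44°

Δλ = -168.04 − 143.18 = -311.22°; wrapped into (−180°, 180°]: 48.78°.
θ = atan2( sin Δλ · cos φ₂ , cos φ₁ · sin φ₂ − sin φ₁ · cos φ₂ · cos Δλ )
  = atan2(0.68748, 0.72280) = 43.565° → normalised to [0°, 360°): 43.565°.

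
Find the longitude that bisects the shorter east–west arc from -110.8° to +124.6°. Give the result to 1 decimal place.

Signed shortest Δλ from -110.8° to +124.6° is -124.6°.
Midpoint longitude = -110.8° + (-124.6°)/2 = -110.8° − 62.3° = -173.1°.
(The naïve average (-110.8 + +124.6)/2 = 6.9° is on the wrong side of the globe.)

-173.1°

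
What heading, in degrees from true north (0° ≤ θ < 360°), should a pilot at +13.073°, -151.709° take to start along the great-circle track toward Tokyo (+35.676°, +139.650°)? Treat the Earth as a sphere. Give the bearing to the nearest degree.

304°

Δλ = 139.650 − -151.709 = 291.359°; wrapped into (−180°, 180°]: -68.641°.
θ = atan2( sin Δλ · cos φ₂ , cos φ₁ · sin φ₂ − sin φ₁ · cos φ₂ · cos Δλ )
  = atan2(-0.75653, 0.50117) = -56.478° → normalised to [0°, 360°): 303.522°.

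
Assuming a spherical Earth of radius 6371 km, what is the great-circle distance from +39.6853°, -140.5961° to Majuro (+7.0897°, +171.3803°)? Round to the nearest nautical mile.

3235 nmi

Δλ = 171.3803 − -140.5961 = 311.9764°; wrapped into (−180°, 180°]: -48.0236°.
Δφ = 7.0897 − 39.6853 = -32.5956°.
a = sin²(Δφ/2) + cos φ₁ · cos φ₂ · sin²(Δλ/2) = 0.205209.
c = 2·atan2(√a, √(1−a)) = 0.94026 rad → d = 6371·c ≈ 5990.37 km ≈ 3234.54 nmi.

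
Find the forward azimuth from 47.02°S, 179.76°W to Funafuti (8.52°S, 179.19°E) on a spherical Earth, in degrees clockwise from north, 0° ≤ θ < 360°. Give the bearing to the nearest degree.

358°

Δλ = 179.19 − -179.76 = 358.95°; wrapped into (−180°, 180°]: -1.05°.
θ = atan2( sin Δλ · cos φ₂ , cos φ₁ · sin φ₂ − sin φ₁ · cos φ₂ · cos Δλ )
  = atan2(-0.01812, 0.62239) = -1.668° → normalised to [0°, 360°): 358.332°.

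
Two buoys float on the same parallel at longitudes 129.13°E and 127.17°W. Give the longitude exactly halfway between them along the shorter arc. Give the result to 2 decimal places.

179.02°W

Signed shortest Δλ from +129.13° to -127.17° is +103.70°.
Midpoint longitude = +129.13° + (+103.70°)/2 = +129.13° + 51.85° = +180.98°.
Normalise into (−180°, 180°]: -179.02°.
(The naïve average (+129.13 + -127.17)/2 = 0.98° is on the wrong side of the globe.)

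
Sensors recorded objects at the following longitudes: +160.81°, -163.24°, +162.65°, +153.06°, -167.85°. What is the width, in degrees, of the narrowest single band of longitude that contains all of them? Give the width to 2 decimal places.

43.70°

Sort the longitudes: -167.85°, -163.24°, +153.06°, +160.81°, +162.65°.
Eastward gaps between consecutive values (wrapping around): 4.61°, 316.30°, 7.75°, 1.84°, 29.50°.
Largest gap = 316.30° ⇒ minimal covering band is its complement: 360° − 316.30° = 43.70°.
Band runs from +153.06° eastward to -163.24°, crossing the antimeridian.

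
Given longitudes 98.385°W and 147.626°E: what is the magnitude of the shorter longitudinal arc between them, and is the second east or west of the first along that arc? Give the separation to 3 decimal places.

Raw difference: 147.626 − -98.385 = 246.011°.
Normalise into (−180°, 180°]: 246.011° − 360° = -113.989°.
Negative ⇒ the second point lies to the west; separation 113.989°.

113.989° west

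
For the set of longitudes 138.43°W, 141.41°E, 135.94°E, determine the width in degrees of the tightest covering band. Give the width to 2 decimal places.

85.63°

Sort the longitudes: -138.43°, +135.94°, +141.41°.
Eastward gaps between consecutive values (wrapping around): 274.37°, 5.47°, 80.16°.
Largest gap = 274.37° ⇒ minimal covering band is its complement: 360° − 274.37° = 85.63°.
Band runs from +135.94° eastward to -138.43°, crossing the antimeridian.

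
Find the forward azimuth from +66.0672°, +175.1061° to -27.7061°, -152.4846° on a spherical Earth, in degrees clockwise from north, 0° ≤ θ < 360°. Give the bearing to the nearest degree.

151°

Δλ = -152.4846 − 175.1061 = -327.5907°; wrapped into (−180°, 180°]: 32.4093°.
θ = atan2( sin Δλ · cos φ₂ , cos φ₁ · sin φ₂ − sin φ₁ · cos φ₂ · cos Δλ )
  = atan2(0.47451, -0.87179) = 151.441° → normalised to [0°, 360°): 151.441°.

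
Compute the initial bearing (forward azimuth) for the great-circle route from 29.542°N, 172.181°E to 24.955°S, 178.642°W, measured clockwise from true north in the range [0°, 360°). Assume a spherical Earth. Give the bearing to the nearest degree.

Δλ = -178.642 − 172.181 = -350.823°; wrapped into (−180°, 180°]: 9.177°.
θ = atan2( sin Δλ · cos φ₂ , cos φ₁ · sin φ₂ − sin φ₁ · cos φ₂ · cos Δλ )
  = atan2(0.14460, -0.80836) = 169.859° → normalised to [0°, 360°): 169.859°.

170°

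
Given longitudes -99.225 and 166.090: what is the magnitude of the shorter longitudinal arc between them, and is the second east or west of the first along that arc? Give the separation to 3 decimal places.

Raw difference: 166.090 − -99.225 = 265.315°.
Normalise into (−180°, 180°]: 265.315° − 360° = -94.685°.
Negative ⇒ the second point lies to the west; separation 94.685°.

94.685° west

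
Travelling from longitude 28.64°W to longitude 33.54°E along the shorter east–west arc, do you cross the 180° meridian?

Signed shortest Δλ = ((33.54 − -28.64 + 180) mod 360) − 180 = 62.18°.
Going east by 62.18° from -28.64° reaches +33.54° without touching 180°.

No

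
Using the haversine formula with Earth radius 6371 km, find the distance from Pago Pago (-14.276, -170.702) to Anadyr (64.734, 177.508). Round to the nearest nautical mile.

Δλ = 177.508 − -170.702 = 348.210°; wrapped into (−180°, 180°]: -11.790°.
Δφ = 64.734 − -14.276 = 79.010°.
a = sin²(Δφ/2) + cos φ₁ · cos φ₂ · sin²(Δλ/2) = 0.409044.
c = 2·atan2(√a, √(1−a)) = 1.38787 rad → d = 6371·c ≈ 8842.10 km ≈ 4774.35 nmi.

4774 nmi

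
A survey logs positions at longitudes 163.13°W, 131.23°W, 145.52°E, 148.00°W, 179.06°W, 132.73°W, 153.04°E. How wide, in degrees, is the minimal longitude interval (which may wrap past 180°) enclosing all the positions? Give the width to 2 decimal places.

Sort the longitudes: -179.06°, -163.13°, -148.00°, -132.73°, -131.23°, +145.52°, +153.04°.
Eastward gaps between consecutive values (wrapping around): 15.93°, 15.13°, 15.27°, 1.50°, 276.75°, 7.52°, 27.90°.
Largest gap = 276.75° ⇒ minimal covering band is its complement: 360° − 276.75° = 83.25°.
Band runs from +145.52° eastward to -131.23°, crossing the antimeridian.

83.25°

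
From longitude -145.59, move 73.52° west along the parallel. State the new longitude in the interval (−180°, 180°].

Start at -145.59°; shift −73.52° → -219.11°.
-219.11° lies outside (−180°, 180°]; add 360° → +140.89°.

+140.89°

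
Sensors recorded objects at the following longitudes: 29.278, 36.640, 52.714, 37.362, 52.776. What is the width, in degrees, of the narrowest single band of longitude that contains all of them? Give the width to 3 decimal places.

23.498°

Sort the longitudes: +29.278°, +36.640°, +37.362°, +52.714°, +52.776°.
Eastward gaps between consecutive values (wrapping around): 7.362°, 0.722°, 15.352°, 0.062°, 336.502°.
Largest gap = 336.502° ⇒ minimal covering band is its complement: 360° − 336.502° = 23.498°.
Band runs from +29.278° eastward to +52.776°.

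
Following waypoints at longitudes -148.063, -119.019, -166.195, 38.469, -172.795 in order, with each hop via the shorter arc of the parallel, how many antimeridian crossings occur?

Leg 1: -148.063° → -119.019°, shortest Δλ = 29.044° (east) — does not cross 180°.
Leg 2: -119.019° → -166.195°, shortest Δλ = -47.176° (west) — does not cross 180°.
Leg 3: -166.195° → +38.469°, shortest Δλ = -155.336° (west) — crosses 180°.
Leg 4: +38.469° → -172.795°, shortest Δλ = 148.736° (east) — crosses 180°.
Total crossings: 2.

2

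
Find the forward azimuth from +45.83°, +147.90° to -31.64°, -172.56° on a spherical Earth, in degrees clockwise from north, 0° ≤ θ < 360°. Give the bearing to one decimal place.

147.1°

Δλ = -172.56 − 147.90 = -320.46°; wrapped into (−180°, 180°]: 39.54°.
θ = atan2( sin Δλ · cos φ₂ , cos φ₁ · sin φ₂ − sin φ₁ · cos φ₂ · cos Δλ )
  = atan2(0.54199, -0.83645) = 147.058° → normalised to [0°, 360°): 147.058°.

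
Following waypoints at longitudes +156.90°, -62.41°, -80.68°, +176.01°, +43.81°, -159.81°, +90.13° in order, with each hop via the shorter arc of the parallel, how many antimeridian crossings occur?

4

Leg 1: +156.90° → -62.41°, shortest Δλ = 140.69° (east) — crosses 180°.
Leg 2: -62.41° → -80.68°, shortest Δλ = -18.27° (west) — does not cross 180°.
Leg 3: -80.68° → +176.01°, shortest Δλ = -103.31° (west) — crosses 180°.
Leg 4: +176.01° → +43.81°, shortest Δλ = -132.2° (west) — does not cross 180°.
Leg 5: +43.81° → -159.81°, shortest Δλ = 156.38° (east) — crosses 180°.
Leg 6: -159.81° → +90.13°, shortest Δλ = -110.06° (west) — crosses 180°.
Total crossings: 4.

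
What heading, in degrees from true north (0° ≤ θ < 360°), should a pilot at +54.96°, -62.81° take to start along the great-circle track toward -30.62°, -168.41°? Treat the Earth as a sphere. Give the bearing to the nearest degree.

Δλ = -168.41 − -62.81 = -105.60°.
θ = atan2( sin Δλ · cos φ₂ , cos φ₁ · sin φ₂ − sin φ₁ · cos φ₂ · cos Δλ )
  = atan2(-0.82886, -0.10296) = -97.081° → normalised to [0°, 360°): 262.919°.

263°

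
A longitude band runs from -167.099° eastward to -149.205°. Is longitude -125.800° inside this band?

Band width going east from -167.099° to -149.205°: ((-149.205 − -167.099) mod 360) = 17.894°.
Offset of -125.800° east of the west edge: ((-125.800 − -167.099) mod 360) = 41.299°.
41.299° > 17.894° ⇒ outside.

No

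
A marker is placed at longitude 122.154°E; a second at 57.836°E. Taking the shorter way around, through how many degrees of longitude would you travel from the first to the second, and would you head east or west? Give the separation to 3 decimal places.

Raw difference: 57.836 − 122.154 = -64.318°.
Normalise into (−180°, 180°]: -64.318° stays -64.318°.
Negative ⇒ the second point lies to the west; separation 64.318°.

64.318° west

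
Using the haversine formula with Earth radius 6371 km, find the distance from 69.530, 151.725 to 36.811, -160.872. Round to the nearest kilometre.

4596 km

Δλ = -160.872 − 151.725 = -312.597°; wrapped into (−180°, 180°]: 47.403°.
Δφ = 36.811 − 69.530 = -32.719°.
a = sin²(Δφ/2) + cos φ₁ · cos φ₂ · sin²(Δλ/2) = 0.124575.
c = 2·atan2(√a, √(1−a)) = 0.72145 rad → d = 6371·c ≈ 4596.35 km.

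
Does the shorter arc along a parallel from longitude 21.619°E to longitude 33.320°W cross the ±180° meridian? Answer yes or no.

Signed shortest Δλ = ((-33.320 − 21.619 + 180) mod 360) − 180 = -54.939°.
Going west by 54.939° from +21.619° reaches -33.320° without touching 180°.

No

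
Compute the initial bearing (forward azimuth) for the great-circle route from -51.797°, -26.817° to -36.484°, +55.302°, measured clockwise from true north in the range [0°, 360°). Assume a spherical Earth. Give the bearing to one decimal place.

109.4°

Δλ = 55.302 − -26.817 = 82.119°.
θ = atan2( sin Δλ · cos φ₂ , cos φ₁ · sin φ₂ − sin φ₁ · cos φ₂ · cos Δλ )
  = atan2(0.79643, -0.28110) = 109.440° → normalised to [0°, 360°): 109.440°.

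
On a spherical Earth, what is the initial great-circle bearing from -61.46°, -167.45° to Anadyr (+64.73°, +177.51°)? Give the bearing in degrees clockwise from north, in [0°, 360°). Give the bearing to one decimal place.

352.1°

Δλ = 177.51 − -167.45 = 344.96°; wrapped into (−180°, 180°]: -15.04°.
θ = atan2( sin Δλ · cos φ₂ , cos φ₁ · sin φ₂ − sin φ₁ · cos φ₂ · cos Δλ )
  = atan2(-0.11077, 0.79422) = -7.940° → normalised to [0°, 360°): 352.060°.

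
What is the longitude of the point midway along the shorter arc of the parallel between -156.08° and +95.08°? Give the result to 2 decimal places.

+149.50°

Signed shortest Δλ from -156.08° to +95.08° is -108.84°.
Midpoint longitude = -156.08° + (-108.84°)/2 = -156.08° − 54.42° = -210.50°.
Normalise into (−180°, 180°]: +149.50°.
(The naïve average (-156.08 + +95.08)/2 = -30.5° is on the wrong side of the globe.)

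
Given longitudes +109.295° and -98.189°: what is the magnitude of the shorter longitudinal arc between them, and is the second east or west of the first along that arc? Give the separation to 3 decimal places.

152.516° east

Raw difference: -98.189 − 109.295 = -207.484°.
Normalise into (−180°, 180°]: -207.484° + 360° = 152.516°.
Positive ⇒ the second point lies to the east; separation 152.516°.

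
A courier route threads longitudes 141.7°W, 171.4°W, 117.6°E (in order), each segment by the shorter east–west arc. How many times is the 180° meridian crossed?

1

Leg 1: -141.7° → -171.4°, shortest Δλ = -29.7° (west) — does not cross 180°.
Leg 2: -171.4° → +117.6°, shortest Δλ = -71.0° (west) — crosses 180°.
Total crossings: 1.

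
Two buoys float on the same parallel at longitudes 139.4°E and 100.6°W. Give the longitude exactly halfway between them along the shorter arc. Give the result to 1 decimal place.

Signed shortest Δλ from +139.4° to -100.6° is +120.0°.
Midpoint longitude = +139.4° + (+120.0°)/2 = +139.4° + 60.0° = +199.4°.
Normalise into (−180°, 180°]: -160.6°.
(The naïve average (+139.4 + -100.6)/2 = 19.4° is on the wrong side of the globe.)

160.6°W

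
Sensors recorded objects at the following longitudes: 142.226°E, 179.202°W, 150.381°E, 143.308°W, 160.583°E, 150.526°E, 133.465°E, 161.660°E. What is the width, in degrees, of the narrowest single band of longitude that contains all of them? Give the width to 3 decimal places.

Sort the longitudes: -179.202°, -143.308°, +133.465°, +142.226°, +150.381°, +150.526°, +160.583°, +161.660°.
Eastward gaps between consecutive values (wrapping around): 35.894°, 276.773°, 8.761°, 8.155°, 0.145°, 10.057°, 1.077°, 19.138°.
Largest gap = 276.773° ⇒ minimal covering band is its complement: 360° − 276.773° = 83.227°.
Band runs from +133.465° eastward to -143.308°, crossing the antimeridian.

83.227°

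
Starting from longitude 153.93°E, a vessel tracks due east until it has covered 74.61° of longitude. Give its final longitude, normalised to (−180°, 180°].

131.46°W

Start at +153.93°; shift +74.61° → +228.54°.
+228.54° lies outside (−180°, 180°]; subtract 360° → -131.46°.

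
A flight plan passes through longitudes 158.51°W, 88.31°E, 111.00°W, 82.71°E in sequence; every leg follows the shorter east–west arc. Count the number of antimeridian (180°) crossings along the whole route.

Leg 1: -158.51° → +88.31°, shortest Δλ = -113.18° (west) — crosses 180°.
Leg 2: +88.31° → -111.00°, shortest Δλ = 160.69° (east) — crosses 180°.
Leg 3: -111.00° → +82.71°, shortest Δλ = -166.29° (west) — crosses 180°.
Total crossings: 3.

3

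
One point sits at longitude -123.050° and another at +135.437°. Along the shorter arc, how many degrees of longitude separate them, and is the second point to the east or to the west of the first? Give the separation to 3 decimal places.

101.513° west

Raw difference: 135.437 − -123.050 = 258.487°.
Normalise into (−180°, 180°]: 258.487° − 360° = -101.513°.
Negative ⇒ the second point lies to the west; separation 101.513°.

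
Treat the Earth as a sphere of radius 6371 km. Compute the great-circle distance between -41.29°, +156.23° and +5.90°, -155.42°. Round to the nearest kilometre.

7184 km

Δλ = -155.42 − 156.23 = -311.65°; wrapped into (−180°, 180°]: 48.35°.
Δφ = 5.90 − -41.29 = 47.19°.
a = sin²(Δφ/2) + cos φ₁ · cos φ₂ · sin²(Δλ/2) = 0.285562.
c = 2·atan2(√a, √(1−a)) = 1.12755 rad → d = 6371·c ≈ 7183.61 km.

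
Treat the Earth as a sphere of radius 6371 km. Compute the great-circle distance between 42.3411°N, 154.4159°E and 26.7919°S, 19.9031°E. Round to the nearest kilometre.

15568 km

Δλ = 19.9031 − 154.4159 = -134.5128°.
Δφ = -26.7919 − 42.3411 = -69.1330°.
a = sin²(Δφ/2) + cos φ₁ · cos φ₂ · sin²(Δλ/2) = 0.883083.
c = 2·atan2(√a, √(1−a)) = 2.44365 rad → d = 6371·c ≈ 15568.49 km.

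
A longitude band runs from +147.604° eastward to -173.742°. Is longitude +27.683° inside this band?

Band width going east from +147.604° to -173.742°: ((-173.742 − 147.604) mod 360) = 38.654°.
Offset of +27.683° east of the west edge: ((27.683 − 147.604) mod 360) = 240.079°.
240.079° > 38.654° ⇒ outside.

No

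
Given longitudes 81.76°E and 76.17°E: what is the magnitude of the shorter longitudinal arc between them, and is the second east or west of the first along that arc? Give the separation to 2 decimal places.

5.59° west

Raw difference: 76.17 − 81.76 = -5.59°.
Normalise into (−180°, 180°]: -5.59° stays -5.59°.
Negative ⇒ the second point lies to the west; separation 5.59°.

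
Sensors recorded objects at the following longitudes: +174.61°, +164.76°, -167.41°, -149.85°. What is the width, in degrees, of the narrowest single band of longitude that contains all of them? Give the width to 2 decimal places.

45.39°

Sort the longitudes: -167.41°, -149.85°, +164.76°, +174.61°.
Eastward gaps between consecutive values (wrapping around): 17.56°, 314.61°, 9.85°, 17.98°.
Largest gap = 314.61° ⇒ minimal covering band is its complement: 360° − 314.61° = 45.39°.
Band runs from +164.76° eastward to -149.85°, crossing the antimeridian.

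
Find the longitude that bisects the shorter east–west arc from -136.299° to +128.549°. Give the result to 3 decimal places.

Signed shortest Δλ from -136.299° to +128.549° is -95.152°.
Midpoint longitude = -136.299° + (-95.152°)/2 = -136.299° − 47.576° = -183.875°.
Normalise into (−180°, 180°]: +176.125°.
(The naïve average (-136.299 + +128.549)/2 = -3.875° is on the wrong side of the globe.)

+176.125°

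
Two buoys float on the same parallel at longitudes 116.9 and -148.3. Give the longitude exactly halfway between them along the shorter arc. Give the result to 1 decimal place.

Signed shortest Δλ from +116.9° to -148.3° is +94.8°.
Midpoint longitude = +116.9° + (+94.8°)/2 = +116.9° + 47.4° = +164.3°.
(The naïve average (+116.9 + -148.3)/2 = -15.7° is on the wrong side of the globe.)

+164.3°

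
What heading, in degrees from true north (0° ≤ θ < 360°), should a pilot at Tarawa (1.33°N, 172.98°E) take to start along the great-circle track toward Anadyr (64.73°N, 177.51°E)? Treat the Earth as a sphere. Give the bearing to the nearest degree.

Δλ = 177.51 − 172.98 = 4.53°.
θ = atan2( sin Δλ · cos φ₂ , cos φ₁ · sin φ₂ − sin φ₁ · cos φ₂ · cos Δλ )
  = atan2(0.03372, 0.89419) = 2.159° → normalised to [0°, 360°): 2.159°.

2°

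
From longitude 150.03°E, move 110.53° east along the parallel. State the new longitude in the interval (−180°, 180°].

99.44°W

Start at +150.03°; shift +110.53° → +260.56°.
+260.56° lies outside (−180°, 180°]; subtract 360° → -99.44°.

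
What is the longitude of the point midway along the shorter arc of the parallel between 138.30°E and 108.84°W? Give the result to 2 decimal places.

165.27°W

Signed shortest Δλ from +138.30° to -108.84° is +112.86°.
Midpoint longitude = +138.30° + (+112.86°)/2 = +138.30° + 56.43° = +194.73°.
Normalise into (−180°, 180°]: -165.27°.
(The naïve average (+138.30 + -108.84)/2 = 14.73° is on the wrong side of the globe.)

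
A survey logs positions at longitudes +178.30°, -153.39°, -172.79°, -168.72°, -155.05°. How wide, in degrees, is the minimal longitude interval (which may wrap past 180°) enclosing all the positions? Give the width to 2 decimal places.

28.31°

Sort the longitudes: -172.79°, -168.72°, -155.05°, -153.39°, +178.30°.
Eastward gaps between consecutive values (wrapping around): 4.07°, 13.67°, 1.66°, 331.69°, 8.91°.
Largest gap = 331.69° ⇒ minimal covering band is its complement: 360° − 331.69° = 28.31°.
Band runs from +178.30° eastward to -153.39°, crossing the antimeridian.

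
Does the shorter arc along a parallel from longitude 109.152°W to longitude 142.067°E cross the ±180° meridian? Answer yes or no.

Yes

Naïve |142.067 − -109.152| = 251.219° > 180°, so the shorter arc goes the other way round — across 180°.
Signed shortest Δλ = ((142.067 − -109.152 + 180) mod 360) − 180 = -108.781°.
Going west by 108.781° from -109.152° passes through 180° before reaching +142.067°.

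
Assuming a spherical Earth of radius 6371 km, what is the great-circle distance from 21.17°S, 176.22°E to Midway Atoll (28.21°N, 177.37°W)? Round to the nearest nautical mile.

Δλ = -177.37 − 176.22 = -353.59°; wrapped into (−180°, 180°]: 6.41°.
Δφ = 28.21 − -21.17 = 49.38°.
a = sin²(Δφ/2) + cos φ₁ · cos φ₂ · sin²(Δλ/2) = 0.177049.
c = 2·atan2(√a, √(1−a)) = 0.86859 rad → d = 6371·c ≈ 5533.80 km ≈ 2988.01 nmi.

2988 nmi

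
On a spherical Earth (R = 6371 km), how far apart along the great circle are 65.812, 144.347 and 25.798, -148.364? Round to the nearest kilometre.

6378 km

Δλ = -148.364 − 144.347 = -292.711°; wrapped into (−180°, 180°]: 67.289°.
Δφ = 25.798 − 65.812 = -40.014°.
a = sin²(Δφ/2) + cos φ₁ · cos φ₂ · sin²(Δλ/2) = 0.230292.
c = 2·atan2(√a, √(1−a)) = 1.00105 rad → d = 6371·c ≈ 6377.71 km.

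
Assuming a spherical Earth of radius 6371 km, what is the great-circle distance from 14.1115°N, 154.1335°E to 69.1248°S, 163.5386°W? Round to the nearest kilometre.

Δλ = -163.5386 − 154.1335 = -317.6721°; wrapped into (−180°, 180°]: 42.3279°.
Δφ = -69.1248 − 14.1115 = -83.2363°.
a = sin²(Δφ/2) + cos φ₁ · cos φ₂ · sin²(Δλ/2) = 0.486158.
c = 2·atan2(√a, √(1−a)) = 1.54311 rad → d = 6371·c ≈ 9831.15 km.

9831 km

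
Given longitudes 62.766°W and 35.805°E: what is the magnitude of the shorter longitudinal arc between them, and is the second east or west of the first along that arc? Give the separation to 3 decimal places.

98.571° east

Raw difference: 35.805 − -62.766 = 98.571°.
Normalise into (−180°, 180°]: 98.571° stays 98.571°.
Positive ⇒ the second point lies to the east; separation 98.571°.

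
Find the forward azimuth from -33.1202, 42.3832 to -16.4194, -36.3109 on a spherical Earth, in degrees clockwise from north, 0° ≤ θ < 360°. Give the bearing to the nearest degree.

262°

Δλ = -36.3109 − 42.3832 = -78.6941°.
θ = atan2( sin Δλ · cos φ₂ , cos φ₁ · sin φ₂ − sin φ₁ · cos φ₂ · cos Δλ )
  = atan2(-0.94060, -0.13399) = -98.107° → normalised to [0°, 360°): 261.893°.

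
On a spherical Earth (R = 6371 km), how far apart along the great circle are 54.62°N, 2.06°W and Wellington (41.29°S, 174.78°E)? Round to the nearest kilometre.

18515 km

Δλ = 174.78 − -2.06 = 176.84°.
Δφ = -41.29 − 54.62 = -95.91°.
a = sin²(Δφ/2) + cos φ₁ · cos φ₂ · sin²(Δλ/2) = 0.986198.
c = 2·atan2(√a, √(1−a)) = 2.90609 rad → d = 6371·c ≈ 18514.69 km.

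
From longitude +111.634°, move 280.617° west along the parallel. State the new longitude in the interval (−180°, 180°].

Start at +111.634°; shift −280.617° → -168.983°.
-168.983° already lies in (−180°, 180°].

-168.983°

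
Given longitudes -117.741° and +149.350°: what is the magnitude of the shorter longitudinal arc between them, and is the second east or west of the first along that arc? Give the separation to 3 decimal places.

Raw difference: 149.350 − -117.741 = 267.091°.
Normalise into (−180°, 180°]: 267.091° − 360° = -92.909°.
Negative ⇒ the second point lies to the west; separation 92.909°.

92.909° west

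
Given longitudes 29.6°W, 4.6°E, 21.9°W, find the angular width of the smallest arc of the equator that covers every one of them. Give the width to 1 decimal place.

Sort the longitudes: -29.6°, -21.9°, +4.6°.
Eastward gaps between consecutive values (wrapping around): 7.7°, 26.5°, 325.8°.
Largest gap = 325.8° ⇒ minimal covering band is its complement: 360° − 325.8° = 34.2°.
Band runs from -29.6° eastward to +4.6°.

34.2°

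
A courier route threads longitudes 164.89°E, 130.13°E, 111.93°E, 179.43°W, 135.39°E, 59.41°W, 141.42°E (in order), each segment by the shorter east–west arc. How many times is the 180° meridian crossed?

Leg 1: +164.89° → +130.13°, shortest Δλ = -34.76° (west) — does not cross 180°.
Leg 2: +130.13° → +111.93°, shortest Δλ = -18.2° (west) — does not cross 180°.
Leg 3: +111.93° → -179.43°, shortest Δλ = 68.64° (east) — crosses 180°.
Leg 4: -179.43° → +135.39°, shortest Δλ = -45.18° (west) — crosses 180°.
Leg 5: +135.39° → -59.41°, shortest Δλ = 165.2° (east) — crosses 180°.
Leg 6: -59.41° → +141.42°, shortest Δλ = -159.17° (west) — crosses 180°.
Total crossings: 4.

4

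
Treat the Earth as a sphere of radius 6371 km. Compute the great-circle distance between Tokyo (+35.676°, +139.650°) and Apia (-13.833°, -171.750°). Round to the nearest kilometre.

Δλ = -171.750 − 139.650 = -311.400°; wrapped into (−180°, 180°]: 48.600°.
Δφ = -13.833 − 35.676 = -49.509°.
a = sin²(Δφ/2) + cos φ₁ · cos φ₂ · sin²(Δλ/2) = 0.308909.
c = 2·atan2(√a, √(1−a)) = 1.17864 rad → d = 6371·c ≈ 7509.11 km.

7509 km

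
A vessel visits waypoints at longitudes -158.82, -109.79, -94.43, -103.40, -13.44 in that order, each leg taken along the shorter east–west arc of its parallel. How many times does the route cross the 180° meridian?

0

Leg 1: -158.82° → -109.79°, shortest Δλ = 49.03° (east) — does not cross 180°.
Leg 2: -109.79° → -94.43°, shortest Δλ = 15.36° (east) — does not cross 180°.
Leg 3: -94.43° → -103.40°, shortest Δλ = -8.97° (west) — does not cross 180°.
Leg 4: -103.40° → -13.44°, shortest Δλ = 89.96° (east) — does not cross 180°.
Total crossings: 0.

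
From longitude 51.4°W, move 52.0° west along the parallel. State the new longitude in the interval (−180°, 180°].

Start at -51.4°; shift −52.0° → -103.4°.
-103.4° already lies in (−180°, 180°].

103.4°W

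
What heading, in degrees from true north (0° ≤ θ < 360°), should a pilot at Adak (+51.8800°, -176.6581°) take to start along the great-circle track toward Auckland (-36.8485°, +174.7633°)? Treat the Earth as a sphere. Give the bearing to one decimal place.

Δλ = 174.7633 − -176.6581 = 351.4214°; wrapped into (−180°, 180°]: -8.5786°.
θ = atan2( sin Δλ · cos φ₂ , cos φ₁ · sin φ₂ − sin φ₁ · cos φ₂ · cos Δλ )
  = atan2(-0.11937, -0.99271) = -173.144° → normalised to [0°, 360°): 186.856°.

186.9°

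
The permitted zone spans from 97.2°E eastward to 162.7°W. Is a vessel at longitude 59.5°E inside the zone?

Band width going east from +97.2° to -162.7°: ((-162.7 − 97.2) mod 360) = 100.1°.
Offset of +59.5° east of the west edge: ((59.5 − 97.2) mod 360) = 322.3°.
322.3° > 100.1° ⇒ outside.

No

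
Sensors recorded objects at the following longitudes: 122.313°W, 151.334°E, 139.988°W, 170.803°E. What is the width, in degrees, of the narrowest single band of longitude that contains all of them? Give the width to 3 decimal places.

Sort the longitudes: -139.988°, -122.313°, +151.334°, +170.803°.
Eastward gaps between consecutive values (wrapping around): 17.675°, 273.647°, 19.469°, 49.209°.
Largest gap = 273.647° ⇒ minimal covering band is its complement: 360° − 273.647° = 86.353°.
Band runs from +151.334° eastward to -122.313°, crossing the antimeridian.

86.353°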